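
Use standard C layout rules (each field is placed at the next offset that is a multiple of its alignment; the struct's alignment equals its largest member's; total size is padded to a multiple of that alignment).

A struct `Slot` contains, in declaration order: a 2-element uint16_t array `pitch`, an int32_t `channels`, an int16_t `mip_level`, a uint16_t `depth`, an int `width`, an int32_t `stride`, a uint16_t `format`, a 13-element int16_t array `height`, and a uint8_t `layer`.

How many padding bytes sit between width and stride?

0

pitch at 0 (size 4, align 2) → ends 4
channels at 4 (size 4, align 4) → ends 8
mip_level at 8 (size 2, align 2) → ends 10
depth at 10 (size 2, align 2) → ends 12
width at 12 (size 4, align 4) → ends 16
stride at 16 (size 4, align 4) → ends 20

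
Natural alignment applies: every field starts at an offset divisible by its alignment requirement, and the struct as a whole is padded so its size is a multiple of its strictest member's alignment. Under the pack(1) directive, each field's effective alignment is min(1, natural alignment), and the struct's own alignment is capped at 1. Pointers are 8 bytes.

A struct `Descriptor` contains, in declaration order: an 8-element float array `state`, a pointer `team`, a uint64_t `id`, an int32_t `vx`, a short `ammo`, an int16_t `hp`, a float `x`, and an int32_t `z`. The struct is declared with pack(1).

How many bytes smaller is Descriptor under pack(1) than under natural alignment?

0

natural layout:
  state at 0 (size 32, align 4) → ends 32
  team at 32 (size 8, align 8) → ends 40
  id at 40 (size 8, align 8) → ends 48
  vx at 48 (size 4, align 4) → ends 52
  ammo at 52 (size 2, align 2) → ends 54
  hp at 54 (size 2, align 2) → ends 56
  x at 56 (size 4, align 4) → ends 60
  z at 60 (size 4, align 4) → ends 64
  total 64 bytes, alignment 8
packed(1) layout:
  state at 0 (size 32, align 1) → ends 32
  team at 32 (size 8, align 1) → ends 40
  id at 40 (size 8, align 1) → ends 48
  vx at 48 (size 4, align 1) → ends 52
  ammo at 52 (size 2, align 1) → ends 54
  hp at 54 (size 2, align 1) → ends 56
  x at 56 (size 4, align 1) → ends 60
  z at 60 (size 4, align 1) → ends 64
  total 64 bytes, alignment 1
64 − 64 = 0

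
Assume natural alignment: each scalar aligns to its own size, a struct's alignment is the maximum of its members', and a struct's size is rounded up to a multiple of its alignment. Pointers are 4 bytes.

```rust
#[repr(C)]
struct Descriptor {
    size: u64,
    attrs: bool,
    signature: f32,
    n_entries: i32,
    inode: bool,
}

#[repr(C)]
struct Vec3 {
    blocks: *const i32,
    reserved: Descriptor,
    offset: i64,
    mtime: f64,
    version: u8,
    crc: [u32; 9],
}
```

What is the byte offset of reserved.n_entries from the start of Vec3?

24

Descriptor: 0..8  size  (8B, 8-aligned); 8..9  attrs  (1B, 1-aligned); 9..12  -- padding (3B); 12..16  signature  (4B, 4-aligned); 16..20  n_entries  (4B, 4-aligned); 20..21  inode  (1B, 1-aligned); 21..24  -- tail padding (3B); sizeof = 24, alignof = 8
0..4  blocks  (4B, 4-aligned)
4..8  -- padding (4B)
8..32  reserved  (24B, 8-aligned)
within Descriptor: n_entries at 16
8 + 16 = 24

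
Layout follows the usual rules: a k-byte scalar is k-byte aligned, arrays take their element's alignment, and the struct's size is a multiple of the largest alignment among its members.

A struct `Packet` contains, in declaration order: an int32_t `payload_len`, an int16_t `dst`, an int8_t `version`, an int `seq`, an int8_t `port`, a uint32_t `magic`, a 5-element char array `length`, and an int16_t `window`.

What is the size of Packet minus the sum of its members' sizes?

5

payload_len at 0 (size 4, align 4) → ends 4
dst at 4 (size 2, align 2) → ends 6
version at 6 (size 1, align 1) → ends 7
pad 1 to align 4 for seq
seq at 8 (size 4, align 4) → ends 12
port at 12 (size 1, align 1) → ends 13
pad 3 to align 4 for magic
magic at 16 (size 4, align 4) → ends 20
length at 20 (size 5, align 1) → ends 25
pad 1 to align 2 for window
window at 26 (size 2, align 2) → ends 28
total 28 bytes, alignment 4
data bytes 23, size 28 → padding 5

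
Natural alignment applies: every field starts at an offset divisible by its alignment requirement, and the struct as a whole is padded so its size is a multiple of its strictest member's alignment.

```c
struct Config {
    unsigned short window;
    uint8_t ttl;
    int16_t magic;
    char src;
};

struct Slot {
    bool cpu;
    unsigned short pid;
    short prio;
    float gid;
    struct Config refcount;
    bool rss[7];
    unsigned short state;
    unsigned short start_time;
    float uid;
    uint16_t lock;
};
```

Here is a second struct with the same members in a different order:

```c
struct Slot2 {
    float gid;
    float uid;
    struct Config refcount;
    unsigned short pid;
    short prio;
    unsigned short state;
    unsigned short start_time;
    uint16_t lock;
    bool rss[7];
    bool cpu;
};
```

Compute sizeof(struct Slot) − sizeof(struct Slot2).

4

Config: 0..2  window  (2B, 2-aligned); 2..3  ttl  (1B, 1-aligned); 3..4  -- padding (1B); 4..6  magic  (2B, 2-aligned); 6..7  src  (1B, 1-aligned); 7..8  -- tail padding (1B); sizeof = 8, alignof = 2
0..1  cpu  (1B, 1-aligned)
1..2  -- padding (1B)
2..4  pid  (2B, 2-aligned)
4..6  prio  (2B, 2-aligned)
6..8  -- padding (2B)
8..12  gid  (4B, 4-aligned)
12..20  refcount  (8B, 2-aligned)
20..27  rss  (7B, 1-aligned)
27..28  -- padding (1B)
28..30  state  (2B, 2-aligned)
30..32  start_time  (2B, 2-aligned)
32..36  uid  (4B, 4-aligned)
36..38  lock  (2B, 2-aligned)
38..40  -- tail padding (2B)
sizeof = 40, alignof = 4
— Slot2 —
0..4  gid  (4B, 4-aligned)
4..8  uid  (4B, 4-aligned)
8..16  refcount  (8B, 2-aligned)
16..18  pid  (2B, 2-aligned)
18..20  prio  (2B, 2-aligned)
20..22  state  (2B, 2-aligned)
22..24  start_time  (2B, 2-aligned)
24..26  lock  (2B, 2-aligned)
26..33  rss  (7B, 1-aligned)
33..34  cpu  (1B, 1-aligned)
34..36  -- tail padding (2B)
sizeof = 36, alignof = 4
40 − 36 = 4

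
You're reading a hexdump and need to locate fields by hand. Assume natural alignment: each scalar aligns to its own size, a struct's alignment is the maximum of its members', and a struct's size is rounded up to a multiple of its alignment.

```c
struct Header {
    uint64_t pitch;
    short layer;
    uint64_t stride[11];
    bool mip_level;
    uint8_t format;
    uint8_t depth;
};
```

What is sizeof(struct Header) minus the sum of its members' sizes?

11

@0: pitch [8B, align 8] → 8
@8: layer [2B, align 2] → 10
+6 pad (align 8)
@16: stride [88B, align 8] → 104
@104: mip_level [1B, align 1] → 105
@105: format [1B, align 1] → 106
@106: depth [1B, align 1] → 107
+5 tail pad (align 8)
size 112, align 8
data bytes 101, size 112 → padding 11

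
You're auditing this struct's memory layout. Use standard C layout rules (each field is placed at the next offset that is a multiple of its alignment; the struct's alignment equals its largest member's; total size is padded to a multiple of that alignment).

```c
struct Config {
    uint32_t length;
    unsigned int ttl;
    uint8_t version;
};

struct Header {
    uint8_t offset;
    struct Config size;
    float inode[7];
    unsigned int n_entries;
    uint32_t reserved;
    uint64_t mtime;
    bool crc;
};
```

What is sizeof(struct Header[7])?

504

Config: length at 0 (size 4, align 4) → ends 4; ttl at 4 (size 4, align 4) → ends 8; version at 8 (size 1, align 1) → ends 9; tail pad 3 to reach multiple of 4; total 12 bytes, alignment 4
offset at 0 (size 1, align 1) → ends 1
pad 3 to align 4 for size
size at 4 (size 12, align 4) → ends 16
inode at 16 (size 28, align 4) → ends 44
n_entries at 44 (size 4, align 4) → ends 48
reserved at 48 (size 4, align 4) → ends 52
pad 4 to align 8 for mtime
mtime at 56 (size 8, align 8) → ends 64
crc at 64 (size 1, align 1) → ends 65
tail pad 7 to reach multiple of 8
total 72 bytes, alignment 8
array of 7: 7 × 72 = 504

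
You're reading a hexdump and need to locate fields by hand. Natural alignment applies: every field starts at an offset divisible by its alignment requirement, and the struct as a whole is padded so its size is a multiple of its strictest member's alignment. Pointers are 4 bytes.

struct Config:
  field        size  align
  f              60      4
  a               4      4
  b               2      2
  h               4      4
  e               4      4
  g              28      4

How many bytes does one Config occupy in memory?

@0: f [60B, align 4] → 60
@60: a [4B, align 4] → 64
@64: b [2B, align 2] → 66
+2 pad (align 4)
@68: h [4B, align 4] → 72
@72: e [4B, align 4] → 76
@76: g [28B, align 4] → 104
size 104, align 4

104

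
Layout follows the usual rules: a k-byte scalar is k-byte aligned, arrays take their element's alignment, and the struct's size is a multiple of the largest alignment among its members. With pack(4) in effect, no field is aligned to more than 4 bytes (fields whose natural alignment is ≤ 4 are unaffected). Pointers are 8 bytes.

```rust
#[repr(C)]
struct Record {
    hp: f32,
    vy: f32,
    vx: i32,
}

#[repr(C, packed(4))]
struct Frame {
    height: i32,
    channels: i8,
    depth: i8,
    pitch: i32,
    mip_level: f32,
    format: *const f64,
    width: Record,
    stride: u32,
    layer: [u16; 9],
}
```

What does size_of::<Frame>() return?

60 bytes

Record: @0: hp [4B, align 4] → 4; @4: vy [4B, align 4] → 8; @8: vx [4B, align 4] → 12; size 12, align 4
@0: height [4B, align 4] → 4
@4: channels [1B, align 1] → 5
@5: depth [1B, align 1] → 6
+2 pad (align 4)
@8: pitch [4B, align 4] → 12
@12: mip_level [4B, align 4] → 16
@16: format [8B, align 4] → 24
@24: width [12B, align 4] → 36
@36: stride [4B, align 4] → 40
@40: layer [18B, align 2] → 58
+2 tail pad (align 4)
size 60, align 4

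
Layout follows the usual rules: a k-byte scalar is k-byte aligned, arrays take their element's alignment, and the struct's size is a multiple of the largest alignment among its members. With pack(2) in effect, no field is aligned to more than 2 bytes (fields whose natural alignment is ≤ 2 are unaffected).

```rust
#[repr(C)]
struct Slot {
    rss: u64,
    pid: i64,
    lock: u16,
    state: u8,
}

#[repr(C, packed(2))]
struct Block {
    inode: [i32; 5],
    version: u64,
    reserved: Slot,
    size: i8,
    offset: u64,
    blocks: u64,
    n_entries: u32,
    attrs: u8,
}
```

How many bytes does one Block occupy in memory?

Slot: @0: rss [8B, align 8] → 8; @8: pid [8B, align 8] → 16; @16: lock [2B, align 2] → 18; @18: state [1B, align 1] → 19; +5 tail pad (align 8); size 24, align 8
@0: inode [20B, align 2] → 20
@20: version [8B, align 2] → 28
@28: reserved [24B, align 2] → 52
@52: size [1B, align 1] → 53
+1 pad (align 2)
@54: offset [8B, align 2] → 62
@62: blocks [8B, align 2] → 70
@70: n_entries [4B, align 2] → 74
@74: attrs [1B, align 1] → 75
+1 tail pad (align 2)
size 76, align 2

76 bytes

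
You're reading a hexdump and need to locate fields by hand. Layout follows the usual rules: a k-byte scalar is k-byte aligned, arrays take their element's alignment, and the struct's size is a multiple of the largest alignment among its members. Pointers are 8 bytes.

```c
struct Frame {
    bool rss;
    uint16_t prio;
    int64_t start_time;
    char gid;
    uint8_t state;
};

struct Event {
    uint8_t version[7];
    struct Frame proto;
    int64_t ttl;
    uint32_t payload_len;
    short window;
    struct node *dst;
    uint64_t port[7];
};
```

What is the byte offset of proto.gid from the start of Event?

Frame: 0..1  rss  (1B, 1-aligned); 1..2  -- padding (1B); 2..4  prio  (2B, 2-aligned); 4..8  -- padding (4B); 8..16  start_time  (8B, 8-aligned); 16..17  gid  (1B, 1-aligned); 17..18  state  (1B, 1-aligned); 18..24  -- tail padding (6B); sizeof = 24, alignof = 8
0..7  version  (7B, 1-aligned)
7..8  -- padding (1B)
8..32  proto  (24B, 8-aligned)
within Frame: gid at 16
8 + 16 = 24

24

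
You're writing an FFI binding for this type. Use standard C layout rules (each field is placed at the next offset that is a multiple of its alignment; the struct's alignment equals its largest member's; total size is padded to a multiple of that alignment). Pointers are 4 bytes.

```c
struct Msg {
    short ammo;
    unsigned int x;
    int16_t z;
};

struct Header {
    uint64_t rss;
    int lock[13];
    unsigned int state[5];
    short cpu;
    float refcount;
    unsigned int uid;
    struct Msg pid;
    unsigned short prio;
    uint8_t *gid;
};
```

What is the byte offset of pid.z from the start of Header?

100

Msg: @0: ammo [2B, align 2] → 2; +2 pad (align 4); @4: x [4B, align 4] → 8; @8: z [2B, align 2] → 10; +2 tail pad (align 4); size 12, align 4
@0: rss [8B, align 8] → 8
@8: lock [52B, align 4] → 60
@60: state [20B, align 4] → 80
@80: cpu [2B, align 2] → 82
+2 pad (align 4)
@84: refcount [4B, align 4] → 88
@88: uid [4B, align 4] → 92
@92: pid [12B, align 4] → 104
within Msg: z at 8
92 + 8 = 100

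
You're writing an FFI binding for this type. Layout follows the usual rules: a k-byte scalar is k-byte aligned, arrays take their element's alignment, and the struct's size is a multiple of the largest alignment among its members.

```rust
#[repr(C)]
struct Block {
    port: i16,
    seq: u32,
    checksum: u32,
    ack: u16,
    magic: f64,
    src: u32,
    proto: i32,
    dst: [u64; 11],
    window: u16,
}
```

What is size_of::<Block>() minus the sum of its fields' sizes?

@0: port [2B, align 2] → 2
+2 pad (align 4)
@4: seq [4B, align 4] → 8
@8: checksum [4B, align 4] → 12
@12: ack [2B, align 2] → 14
+2 pad (align 8)
@16: magic [8B, align 8] → 24
@24: src [4B, align 4] → 28
@28: proto [4B, align 4] → 32
@32: dst [88B, align 8] → 120
@120: window [2B, align 2] → 122
+6 tail pad (align 8)
size 128, align 8
data bytes 118, size 128 → padding 10

10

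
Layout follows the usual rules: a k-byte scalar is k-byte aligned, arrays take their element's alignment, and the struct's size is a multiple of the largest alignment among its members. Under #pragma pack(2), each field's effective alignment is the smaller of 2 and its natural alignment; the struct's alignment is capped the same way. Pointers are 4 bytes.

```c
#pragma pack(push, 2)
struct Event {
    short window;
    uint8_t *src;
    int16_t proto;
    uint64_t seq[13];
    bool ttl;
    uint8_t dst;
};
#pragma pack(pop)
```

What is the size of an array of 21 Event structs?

@0: window [2B, align 2] → 2
@2: src [4B, align 2] → 6
@6: proto [2B, align 2] → 8
@8: seq [104B, align 2] → 112
@112: ttl [1B, align 1] → 113
@113: dst [1B, align 1] → 114
size 114, align 2
array of 21: 21 × 114 = 2394

2394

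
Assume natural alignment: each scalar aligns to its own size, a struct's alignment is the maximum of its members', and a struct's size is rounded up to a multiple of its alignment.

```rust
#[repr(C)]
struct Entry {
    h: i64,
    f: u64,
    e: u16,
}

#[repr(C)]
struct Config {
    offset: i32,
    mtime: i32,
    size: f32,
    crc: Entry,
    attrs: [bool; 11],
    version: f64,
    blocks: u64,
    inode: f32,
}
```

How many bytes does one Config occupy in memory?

Entry: h at 0 (size 8, align 8) → ends 8; f at 8 (size 8, align 8) → ends 16; e at 16 (size 2, align 2) → ends 18; tail pad 6 to reach multiple of 8; total 24 bytes, alignment 8
offset at 0 (size 4, align 4) → ends 4
mtime at 4 (size 4, align 4) → ends 8
size at 8 (size 4, align 4) → ends 12
pad 4 to align 8 for crc
crc at 16 (size 24, align 8) → ends 40
attrs at 40 (size 11, align 1) → ends 51
pad 5 to align 8 for version
version at 56 (size 8, align 8) → ends 64
blocks at 64 (size 8, align 8) → ends 72
inode at 72 (size 4, align 4) → ends 76
tail pad 4 to reach multiple of 8
total 80 bytes, alignment 8

80 bytes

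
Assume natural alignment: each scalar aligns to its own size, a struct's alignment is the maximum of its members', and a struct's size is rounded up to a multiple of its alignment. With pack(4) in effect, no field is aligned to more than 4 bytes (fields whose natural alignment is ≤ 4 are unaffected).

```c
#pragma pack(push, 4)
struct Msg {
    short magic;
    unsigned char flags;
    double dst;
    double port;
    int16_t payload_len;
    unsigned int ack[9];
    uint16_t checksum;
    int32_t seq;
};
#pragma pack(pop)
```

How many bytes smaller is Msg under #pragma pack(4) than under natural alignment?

4

natural layout:
  @0: magic [2B, align 2] → 2
  @2: flags [1B, align 1] → 3
  +5 pad (align 8)
  @8: dst [8B, align 8] → 16
  @16: port [8B, align 8] → 24
  @24: payload_len [2B, align 2] → 26
  +2 pad (align 4)
  @28: ack [36B, align 4] → 64
  @64: checksum [2B, align 2] → 66
  +2 pad (align 4)
  @68: seq [4B, align 4] → 72
  size 72, align 8
packed(4) layout:
  @0: magic [2B, align 2] → 2
  @2: flags [1B, align 1] → 3
  +1 pad (align 4)
  @4: dst [8B, align 4] → 12
  @12: port [8B, align 4] → 20
  @20: payload_len [2B, align 2] → 22
  +2 pad (align 4)
  @24: ack [36B, align 4] → 60
  @60: checksum [2B, align 2] → 62
  +2 pad (align 4)
  @64: seq [4B, align 4] → 68
  size 68, align 4
72 − 68 = 4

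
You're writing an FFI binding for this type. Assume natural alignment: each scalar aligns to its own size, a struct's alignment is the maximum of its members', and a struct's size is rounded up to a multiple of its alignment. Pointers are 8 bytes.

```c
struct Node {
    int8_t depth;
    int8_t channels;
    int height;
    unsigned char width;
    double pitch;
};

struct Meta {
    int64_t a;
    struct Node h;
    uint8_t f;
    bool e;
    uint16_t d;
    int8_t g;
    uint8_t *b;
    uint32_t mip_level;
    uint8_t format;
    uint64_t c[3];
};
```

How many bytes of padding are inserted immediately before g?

Node: 0..1  depth  (1B, 1-aligned); 1..2  channels  (1B, 1-aligned); 2..4  -- padding (2B); 4..8  height  (4B, 4-aligned); 8..9  width  (1B, 1-aligned); 9..16  -- padding (7B); 16..24  pitch  (8B, 8-aligned); sizeof = 24, alignof = 8
0..8  a  (8B, 8-aligned)
8..32  h  (24B, 8-aligned)
32..33  f  (1B, 1-aligned)
33..34  e  (1B, 1-aligned)
34..36  d  (2B, 2-aligned)
36..37  g  (1B, 1-aligned)

0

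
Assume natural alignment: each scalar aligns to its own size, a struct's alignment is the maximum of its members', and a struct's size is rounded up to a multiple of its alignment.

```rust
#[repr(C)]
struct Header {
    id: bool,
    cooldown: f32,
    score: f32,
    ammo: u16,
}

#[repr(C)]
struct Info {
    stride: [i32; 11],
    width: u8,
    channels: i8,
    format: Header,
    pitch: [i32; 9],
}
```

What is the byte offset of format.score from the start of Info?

56

Header: 0..1  id  (1B, 1-aligned); 1..4  -- padding (3B); 4..8  cooldown  (4B, 4-aligned); 8..12  score  (4B, 4-aligned); 12..14  ammo  (2B, 2-aligned); 14..16  -- tail padding (2B); sizeof = 16, alignof = 4
0..44  stride  (44B, 4-aligned)
44..45  width  (1B, 1-aligned)
45..46  channels  (1B, 1-aligned)
46..48  -- padding (2B)
48..64  format  (16B, 4-aligned)
within Header: score at 8
48 + 8 = 56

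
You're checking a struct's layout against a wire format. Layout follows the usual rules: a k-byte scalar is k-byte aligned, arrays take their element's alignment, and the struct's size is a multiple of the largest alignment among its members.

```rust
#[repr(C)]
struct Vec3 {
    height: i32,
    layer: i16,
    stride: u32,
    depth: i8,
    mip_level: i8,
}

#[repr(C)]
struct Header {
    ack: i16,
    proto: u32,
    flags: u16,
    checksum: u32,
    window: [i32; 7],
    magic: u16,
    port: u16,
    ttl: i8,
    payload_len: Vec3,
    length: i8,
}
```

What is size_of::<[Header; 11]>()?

Vec3: height at 0 (size 4, align 4) → ends 4; layer at 4 (size 2, align 2) → ends 6; pad 2 to align 4 for stride; stride at 8 (size 4, align 4) → ends 12; depth at 12 (size 1, align 1) → ends 13; mip_level at 13 (size 1, align 1) → ends 14; tail pad 2 to reach multiple of 4; total 16 bytes, alignment 4
ack at 0 (size 2, align 2) → ends 2
pad 2 to align 4 for proto
proto at 4 (size 4, align 4) → ends 8
flags at 8 (size 2, align 2) → ends 10
pad 2 to align 4 for checksum
checksum at 12 (size 4, align 4) → ends 16
window at 16 (size 28, align 4) → ends 44
magic at 44 (size 2, align 2) → ends 46
port at 46 (size 2, align 2) → ends 48
ttl at 48 (size 1, align 1) → ends 49
pad 3 to align 4 for payload_len
payload_len at 52 (size 16, align 4) → ends 68
length at 68 (size 1, align 1) → ends 69
tail pad 3 to reach multiple of 4
total 72 bytes, alignment 4
array of 11: 11 × 72 = 792

792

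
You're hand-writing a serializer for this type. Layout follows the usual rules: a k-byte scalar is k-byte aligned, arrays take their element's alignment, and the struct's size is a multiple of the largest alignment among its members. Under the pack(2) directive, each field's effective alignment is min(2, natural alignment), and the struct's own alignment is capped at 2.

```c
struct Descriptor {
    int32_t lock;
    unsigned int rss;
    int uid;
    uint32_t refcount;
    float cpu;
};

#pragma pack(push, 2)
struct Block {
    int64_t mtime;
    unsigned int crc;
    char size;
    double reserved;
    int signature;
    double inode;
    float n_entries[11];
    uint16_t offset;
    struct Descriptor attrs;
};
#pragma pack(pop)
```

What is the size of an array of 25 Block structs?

Descriptor: 0..4  lock  (4B, 4-aligned); 4..8  rss  (4B, 4-aligned); 8..12  uid  (4B, 4-aligned); 12..16  refcount  (4B, 4-aligned); 16..20  cpu  (4B, 4-aligned); sizeof = 20, alignof = 4
0..8  mtime  (8B, 2-aligned)
8..12  crc  (4B, 2-aligned)
12..13  size  (1B, 1-aligned)
13..14  -- padding (1B)
14..22  reserved  (8B, 2-aligned)
22..26  signature  (4B, 2-aligned)
26..34  inode  (8B, 2-aligned)
34..78  n_entries  (44B, 2-aligned)
78..80  offset  (2B, 2-aligned)
80..100  attrs  (20B, 2-aligned)
sizeof = 100, alignof = 2
array of 25: 25 × 100 = 2500

2500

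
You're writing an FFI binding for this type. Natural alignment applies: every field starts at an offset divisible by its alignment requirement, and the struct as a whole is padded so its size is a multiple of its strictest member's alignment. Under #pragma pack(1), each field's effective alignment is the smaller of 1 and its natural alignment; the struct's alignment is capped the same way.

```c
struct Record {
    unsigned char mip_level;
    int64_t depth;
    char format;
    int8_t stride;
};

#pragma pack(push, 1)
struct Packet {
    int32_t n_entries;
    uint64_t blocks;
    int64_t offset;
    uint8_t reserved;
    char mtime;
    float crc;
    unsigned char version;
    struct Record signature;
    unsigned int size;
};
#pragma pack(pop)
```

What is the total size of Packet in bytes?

Record: mip_level at 0 (size 1, align 1) → ends 1; pad 7 to align 8 for depth; depth at 8 (size 8, align 8) → ends 16; format at 16 (size 1, align 1) → ends 17; stride at 17 (size 1, align 1) → ends 18; tail pad 6 to reach multiple of 8; total 24 bytes, alignment 8
n_entries at 0 (size 4, align 1) → ends 4
blocks at 4 (size 8, align 1) → ends 12
offset at 12 (size 8, align 1) → ends 20
reserved at 20 (size 1, align 1) → ends 21
mtime at 21 (size 1, align 1) → ends 22
crc at 22 (size 4, align 1) → ends 26
version at 26 (size 1, align 1) → ends 27
signature at 27 (size 24, align 1) → ends 51
size at 51 (size 4, align 1) → ends 55
total 55 bytes, alignment 1

55 bytes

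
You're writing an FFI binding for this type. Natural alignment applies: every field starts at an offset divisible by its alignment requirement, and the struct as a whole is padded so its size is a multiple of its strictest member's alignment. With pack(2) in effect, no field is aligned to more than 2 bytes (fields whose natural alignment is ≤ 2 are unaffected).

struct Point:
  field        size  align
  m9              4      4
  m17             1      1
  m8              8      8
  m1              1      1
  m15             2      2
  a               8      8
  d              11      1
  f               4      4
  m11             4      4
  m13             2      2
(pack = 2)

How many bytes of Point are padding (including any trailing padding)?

3

@0: m9 [4B, align 2] → 4
@4: m17 [1B, align 1] → 5
+1 pad (align 2)
@6: m8 [8B, align 2] → 14
@14: m1 [1B, align 1] → 15
+1 pad (align 2)
@16: m15 [2B, align 2] → 18
@18: a [8B, align 2] → 26
@26: d [11B, align 1] → 37
+1 pad (align 2)
@38: f [4B, align 2] → 42
@42: m11 [4B, align 2] → 46
@46: m13 [2B, align 2] → 48
size 48, align 2
data bytes 45, size 48 → padding 3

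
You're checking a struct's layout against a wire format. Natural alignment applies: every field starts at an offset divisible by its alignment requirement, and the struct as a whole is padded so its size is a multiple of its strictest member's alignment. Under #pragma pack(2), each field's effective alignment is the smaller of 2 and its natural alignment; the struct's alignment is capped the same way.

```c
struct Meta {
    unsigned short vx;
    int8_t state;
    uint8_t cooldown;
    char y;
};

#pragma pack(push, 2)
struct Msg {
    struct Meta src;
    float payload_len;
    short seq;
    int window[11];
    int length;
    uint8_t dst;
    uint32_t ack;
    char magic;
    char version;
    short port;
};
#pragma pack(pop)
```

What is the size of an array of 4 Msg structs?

Meta: @0: vx [2B, align 2] → 2; @2: state [1B, align 1] → 3; @3: cooldown [1B, align 1] → 4; @4: y [1B, align 1] → 5; +1 tail pad (align 2); size 6, align 2
@0: src [6B, align 2] → 6
@6: payload_len [4B, align 2] → 10
@10: seq [2B, align 2] → 12
@12: window [44B, align 2] → 56
@56: length [4B, align 2] → 60
@60: dst [1B, align 1] → 61
+1 pad (align 2)
@62: ack [4B, align 2] → 66
@66: magic [1B, align 1] → 67
@67: version [1B, align 1] → 68
@68: port [2B, align 2] → 70
size 70, align 2
array of 4: 4 × 70 = 280

280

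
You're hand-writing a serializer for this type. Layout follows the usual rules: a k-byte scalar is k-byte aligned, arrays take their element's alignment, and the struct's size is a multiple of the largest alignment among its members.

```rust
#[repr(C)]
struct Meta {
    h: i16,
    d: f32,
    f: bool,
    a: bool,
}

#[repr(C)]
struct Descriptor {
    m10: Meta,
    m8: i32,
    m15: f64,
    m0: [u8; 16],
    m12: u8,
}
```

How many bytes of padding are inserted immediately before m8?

Meta: h at 0 (size 2, align 2) → ends 2; pad 2 to align 4 for d; d at 4 (size 4, align 4) → ends 8; f at 8 (size 1, align 1) → ends 9; a at 9 (size 1, align 1) → ends 10; tail pad 2 to reach multiple of 4; total 12 bytes, alignment 4
m10 at 0 (size 12, align 4) → ends 12
m8 at 12 (size 4, align 4) → ends 16

0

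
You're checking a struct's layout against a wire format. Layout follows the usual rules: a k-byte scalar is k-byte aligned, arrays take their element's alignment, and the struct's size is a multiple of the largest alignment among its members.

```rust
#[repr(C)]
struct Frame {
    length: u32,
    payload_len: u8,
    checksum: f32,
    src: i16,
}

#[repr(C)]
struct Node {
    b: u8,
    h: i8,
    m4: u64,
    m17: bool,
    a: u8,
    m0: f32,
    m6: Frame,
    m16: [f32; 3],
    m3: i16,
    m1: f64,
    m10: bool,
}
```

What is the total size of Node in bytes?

Frame: length at 0 (size 4, align 4) → ends 4; payload_len at 4 (size 1, align 1) → ends 5; pad 3 to align 4 for checksum; checksum at 8 (size 4, align 4) → ends 12; src at 12 (size 2, align 2) → ends 14; tail pad 2 to reach multiple of 4; total 16 bytes, alignment 4
b at 0 (size 1, align 1) → ends 1
h at 1 (size 1, align 1) → ends 2
pad 6 to align 8 for m4
m4 at 8 (size 8, align 8) → ends 16
m17 at 16 (size 1, align 1) → ends 17
a at 17 (size 1, align 1) → ends 18
pad 2 to align 4 for m0
m0 at 20 (size 4, align 4) → ends 24
m6 at 24 (size 16, align 4) → ends 40
m16 at 40 (size 12, align 4) → ends 52
m3 at 52 (size 2, align 2) → ends 54
pad 2 to align 8 for m1
m1 at 56 (size 8, align 8) → ends 64
m10 at 64 (size 1, align 1) → ends 65
tail pad 7 to reach multiple of 8
total 72 bytes, alignment 8

72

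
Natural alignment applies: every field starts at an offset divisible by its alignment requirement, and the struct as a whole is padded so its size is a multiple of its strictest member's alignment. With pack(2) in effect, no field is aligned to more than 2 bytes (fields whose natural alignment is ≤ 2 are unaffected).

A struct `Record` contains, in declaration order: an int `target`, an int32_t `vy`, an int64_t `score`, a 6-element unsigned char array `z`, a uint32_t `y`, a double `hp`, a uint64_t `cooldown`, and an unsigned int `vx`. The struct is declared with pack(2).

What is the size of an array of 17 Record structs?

target at 0 (size 4, align 2) → ends 4
vy at 4 (size 4, align 2) → ends 8
score at 8 (size 8, align 2) → ends 16
z at 16 (size 6, align 1) → ends 22
y at 22 (size 4, align 2) → ends 26
hp at 26 (size 8, align 2) → ends 34
cooldown at 34 (size 8, align 2) → ends 42
vx at 42 (size 4, align 2) → ends 46
total 46 bytes, alignment 2
array of 17: 17 × 46 = 782

782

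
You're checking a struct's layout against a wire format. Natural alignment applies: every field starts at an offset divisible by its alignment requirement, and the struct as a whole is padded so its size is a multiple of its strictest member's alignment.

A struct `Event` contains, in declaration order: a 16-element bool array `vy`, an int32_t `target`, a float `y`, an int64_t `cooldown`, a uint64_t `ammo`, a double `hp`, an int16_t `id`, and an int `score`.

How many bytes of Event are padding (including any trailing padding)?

2

@0: vy [16B, align 1] → 16
@16: target [4B, align 4] → 20
@20: y [4B, align 4] → 24
@24: cooldown [8B, align 8] → 32
@32: ammo [8B, align 8] → 40
@40: hp [8B, align 8] → 48
@48: id [2B, align 2] → 50
+2 pad (align 4)
@52: score [4B, align 4] → 56
size 56, align 8
data bytes 54, size 56 → padding 2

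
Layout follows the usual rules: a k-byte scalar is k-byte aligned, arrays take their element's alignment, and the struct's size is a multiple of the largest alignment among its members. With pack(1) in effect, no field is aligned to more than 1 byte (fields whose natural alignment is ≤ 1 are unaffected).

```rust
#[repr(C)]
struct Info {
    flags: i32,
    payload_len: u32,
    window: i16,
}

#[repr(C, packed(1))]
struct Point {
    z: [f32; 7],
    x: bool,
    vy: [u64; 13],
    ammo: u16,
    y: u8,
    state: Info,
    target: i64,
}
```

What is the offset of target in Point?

Info: 0..4  flags  (4B, 4-aligned); 4..8  payload_len  (4B, 4-aligned); 8..10  window  (2B, 2-aligned); 10..12  -- tail padding (2B); sizeof = 12, alignof = 4
0..28  z  (28B, 1-aligned)
28..29  x  (1B, 1-aligned)
29..133  vy  (104B, 1-aligned)
133..135  ammo  (2B, 1-aligned)
135..136  y  (1B, 1-aligned)
136..148  state  (12B, 1-aligned)
148..156  target  (8B, 1-aligned)

148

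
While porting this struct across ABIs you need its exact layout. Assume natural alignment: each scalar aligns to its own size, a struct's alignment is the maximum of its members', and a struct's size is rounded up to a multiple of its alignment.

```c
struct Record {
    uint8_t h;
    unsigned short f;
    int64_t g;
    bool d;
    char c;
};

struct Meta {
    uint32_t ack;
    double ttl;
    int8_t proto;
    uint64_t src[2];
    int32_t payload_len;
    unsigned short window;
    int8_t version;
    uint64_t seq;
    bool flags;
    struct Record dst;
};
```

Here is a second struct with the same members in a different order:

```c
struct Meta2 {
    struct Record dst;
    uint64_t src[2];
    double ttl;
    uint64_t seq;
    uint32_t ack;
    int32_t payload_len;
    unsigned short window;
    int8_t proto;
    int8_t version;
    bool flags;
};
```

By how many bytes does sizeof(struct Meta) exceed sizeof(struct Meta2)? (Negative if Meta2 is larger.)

Record: @0: h [1B, align 1] → 1; +1 pad (align 2); @2: f [2B, align 2] → 4; +4 pad (align 8); @8: g [8B, align 8] → 16; @16: d [1B, align 1] → 17; @17: c [1B, align 1] → 18; +6 tail pad (align 8); size 24, align 8
@0: ack [4B, align 4] → 4
+4 pad (align 8)
@8: ttl [8B, align 8] → 16
@16: proto [1B, align 1] → 17
+7 pad (align 8)
@24: src [16B, align 8] → 40
@40: payload_len [4B, align 4] → 44
@44: window [2B, align 2] → 46
@46: version [1B, align 1] → 47
+1 pad (align 8)
@48: seq [8B, align 8] → 56
@56: flags [1B, align 1] → 57
+7 pad (align 8)
@64: dst [24B, align 8] → 88
size 88, align 8
— Meta2 —
@0: dst [24B, align 8] → 24
@24: src [16B, align 8] → 40
@40: ttl [8B, align 8] → 48
@48: seq [8B, align 8] → 56
@56: ack [4B, align 4] → 60
@60: payload_len [4B, align 4] → 64
@64: window [2B, align 2] → 66
@66: proto [1B, align 1] → 67
@67: version [1B, align 1] → 68
@68: flags [1B, align 1] → 69
+3 tail pad (align 8)
size 72, align 8
88 − 72 = 16

16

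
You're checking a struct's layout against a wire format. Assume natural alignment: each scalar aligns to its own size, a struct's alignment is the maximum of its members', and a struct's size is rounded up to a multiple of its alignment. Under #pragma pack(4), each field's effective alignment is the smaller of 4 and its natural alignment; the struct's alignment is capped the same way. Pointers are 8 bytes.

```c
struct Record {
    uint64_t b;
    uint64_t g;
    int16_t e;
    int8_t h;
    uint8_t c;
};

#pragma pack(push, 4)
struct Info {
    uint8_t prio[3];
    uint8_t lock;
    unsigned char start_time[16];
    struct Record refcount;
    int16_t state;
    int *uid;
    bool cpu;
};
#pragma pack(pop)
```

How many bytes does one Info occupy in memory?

60 bytes

Record: @0: b [8B, align 8] → 8; @8: g [8B, align 8] → 16; @16: e [2B, align 2] → 18; @18: h [1B, align 1] → 19; @19: c [1B, align 1] → 20; +4 tail pad (align 8); size 24, align 8
@0: prio [3B, align 1] → 3
@3: lock [1B, align 1] → 4
@4: start_time [16B, align 1] → 20
@20: refcount [24B, align 4] → 44
@44: state [2B, align 2] → 46
+2 pad (align 4)
@48: uid [8B, align 4] → 56
@56: cpu [1B, align 1] → 57
+3 tail pad (align 4)
size 60, align 4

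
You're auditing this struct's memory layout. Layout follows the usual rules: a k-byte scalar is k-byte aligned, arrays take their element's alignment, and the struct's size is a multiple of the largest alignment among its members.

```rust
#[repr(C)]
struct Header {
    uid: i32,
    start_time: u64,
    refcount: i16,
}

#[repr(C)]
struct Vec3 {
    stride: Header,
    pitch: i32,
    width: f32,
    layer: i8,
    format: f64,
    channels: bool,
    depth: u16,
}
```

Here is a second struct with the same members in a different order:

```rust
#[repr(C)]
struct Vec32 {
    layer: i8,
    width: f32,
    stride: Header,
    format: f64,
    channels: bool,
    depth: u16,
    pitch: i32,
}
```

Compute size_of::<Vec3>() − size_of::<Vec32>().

8

Header: @0: uid [4B, align 4] → 4; +4 pad (align 8); @8: start_time [8B, align 8] → 16; @16: refcount [2B, align 2] → 18; +6 tail pad (align 8); size 24, align 8
@0: stride [24B, align 8] → 24
@24: pitch [4B, align 4] → 28
@28: width [4B, align 4] → 32
@32: layer [1B, align 1] → 33
+7 pad (align 8)
@40: format [8B, align 8] → 48
@48: channels [1B, align 1] → 49
+1 pad (align 2)
@50: depth [2B, align 2] → 52
+4 tail pad (align 8)
size 56, align 8
— Vec32 —
@0: layer [1B, align 1] → 1
+3 pad (align 4)
@4: width [4B, align 4] → 8
@8: stride [24B, align 8] → 32
@32: format [8B, align 8] → 40
@40: channels [1B, align 1] → 41
+1 pad (align 2)
@42: depth [2B, align 2] → 44
@44: pitch [4B, align 4] → 48
size 48, align 8
56 − 48 = 8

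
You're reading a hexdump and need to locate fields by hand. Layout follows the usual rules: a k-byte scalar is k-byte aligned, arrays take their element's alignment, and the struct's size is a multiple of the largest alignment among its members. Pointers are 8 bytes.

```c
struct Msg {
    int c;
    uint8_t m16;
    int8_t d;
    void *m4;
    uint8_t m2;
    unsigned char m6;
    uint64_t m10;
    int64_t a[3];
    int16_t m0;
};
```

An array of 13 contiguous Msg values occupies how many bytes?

0..4  c  (4B, 4-aligned)
4..5  m16  (1B, 1-aligned)
5..6  d  (1B, 1-aligned)
6..8  -- padding (2B)
8..16  m4  (8B, 8-aligned)
16..17  m2  (1B, 1-aligned)
17..18  m6  (1B, 1-aligned)
18..24  -- padding (6B)
24..32  m10  (8B, 8-aligned)
32..56  a  (24B, 8-aligned)
56..58  m0  (2B, 2-aligned)
58..64  -- tail padding (6B)
sizeof = 64, alignof = 8
array of 13: 13 × 64 = 832

832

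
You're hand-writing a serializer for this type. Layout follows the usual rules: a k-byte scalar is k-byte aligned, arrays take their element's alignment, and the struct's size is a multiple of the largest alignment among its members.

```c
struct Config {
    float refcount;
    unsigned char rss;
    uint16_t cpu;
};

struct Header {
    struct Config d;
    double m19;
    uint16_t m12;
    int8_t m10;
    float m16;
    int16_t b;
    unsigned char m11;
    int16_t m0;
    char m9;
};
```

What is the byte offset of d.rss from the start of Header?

Config: refcount at 0 (size 4, align 4) → ends 4; rss at 4 (size 1, align 1) → ends 5; pad 1 to align 2 for cpu; cpu at 6 (size 2, align 2) → ends 8; total 8 bytes, alignment 4
d at 0 (size 8, align 4) → ends 8
within Config: rss at 4
0 + 4 = 4

4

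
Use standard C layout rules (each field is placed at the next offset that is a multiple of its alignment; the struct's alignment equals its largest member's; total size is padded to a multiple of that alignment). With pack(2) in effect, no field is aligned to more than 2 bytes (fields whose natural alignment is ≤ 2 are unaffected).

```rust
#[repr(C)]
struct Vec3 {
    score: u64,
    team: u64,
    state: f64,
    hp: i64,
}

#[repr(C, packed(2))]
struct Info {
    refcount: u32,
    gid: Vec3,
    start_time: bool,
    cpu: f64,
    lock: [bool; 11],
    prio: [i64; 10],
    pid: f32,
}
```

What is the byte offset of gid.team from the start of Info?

12

Vec3: @0: score [8B, align 8] → 8; @8: team [8B, align 8] → 16; @16: state [8B, align 8] → 24; @24: hp [8B, align 8] → 32; size 32, align 8
@0: refcount [4B, align 2] → 4
@4: gid [32B, align 2] → 36
within Vec3: team at 8
4 + 8 = 12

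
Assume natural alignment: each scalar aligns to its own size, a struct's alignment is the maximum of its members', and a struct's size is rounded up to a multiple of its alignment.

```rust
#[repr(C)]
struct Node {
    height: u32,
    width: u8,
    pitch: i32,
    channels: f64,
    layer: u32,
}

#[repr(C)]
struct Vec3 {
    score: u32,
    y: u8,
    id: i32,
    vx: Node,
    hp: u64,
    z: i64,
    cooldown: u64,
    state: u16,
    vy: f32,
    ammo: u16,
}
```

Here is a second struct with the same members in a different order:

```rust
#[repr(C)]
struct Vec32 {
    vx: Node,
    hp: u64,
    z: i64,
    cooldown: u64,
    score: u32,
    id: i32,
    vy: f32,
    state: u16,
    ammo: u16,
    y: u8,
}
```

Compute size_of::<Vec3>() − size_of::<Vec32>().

8

Node: @0: height [4B, align 4] → 4; @4: width [1B, align 1] → 5; +3 pad (align 4); @8: pitch [4B, align 4] → 12; +4 pad (align 8); @16: channels [8B, align 8] → 24; @24: layer [4B, align 4] → 28; +4 tail pad (align 8); size 32, align 8
@0: score [4B, align 4] → 4
@4: y [1B, align 1] → 5
+3 pad (align 4)
@8: id [4B, align 4] → 12
+4 pad (align 8)
@16: vx [32B, align 8] → 48
@48: hp [8B, align 8] → 56
@56: z [8B, align 8] → 64
@64: cooldown [8B, align 8] → 72
@72: state [2B, align 2] → 74
+2 pad (align 4)
@76: vy [4B, align 4] → 80
@80: ammo [2B, align 2] → 82
+6 tail pad (align 8)
size 88, align 8
— Vec32 —
@0: vx [32B, align 8] → 32
@32: hp [8B, align 8] → 40
@40: z [8B, align 8] → 48
@48: cooldown [8B, align 8] → 56
@56: score [4B, align 4] → 60
@60: id [4B, align 4] → 64
@64: vy [4B, align 4] → 68
@68: state [2B, align 2] → 70
@70: ammo [2B, align 2] → 72
@72: y [1B, align 1] → 73
+7 tail pad (align 8)
size 80, align 8
88 − 80 = 8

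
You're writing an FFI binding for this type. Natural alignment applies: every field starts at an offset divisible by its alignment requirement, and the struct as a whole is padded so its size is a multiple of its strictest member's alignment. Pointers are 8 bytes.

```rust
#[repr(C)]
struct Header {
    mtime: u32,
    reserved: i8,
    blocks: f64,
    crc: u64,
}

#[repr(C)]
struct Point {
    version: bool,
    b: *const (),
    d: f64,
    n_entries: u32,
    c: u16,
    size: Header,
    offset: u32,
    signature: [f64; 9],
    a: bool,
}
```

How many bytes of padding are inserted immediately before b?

Header: 0..4  mtime  (4B, 4-aligned); 4..5  reserved  (1B, 1-aligned); 5..8  -- padding (3B); 8..16  blocks  (8B, 8-aligned); 16..24  crc  (8B, 8-aligned); sizeof = 24, alignof = 8
0..1  version  (1B, 1-aligned)
1..8  -- padding (7B)
8..16  b  (8B, 8-aligned)

7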